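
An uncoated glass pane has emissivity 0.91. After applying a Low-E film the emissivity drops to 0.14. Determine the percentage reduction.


Percentage reduction = (1 - coated/uncoated) * 100
  Ratio = 0.14 / 0.91 = 0.1538
  Reduction = (1 - 0.1538) * 100 = 84.6%

84.6%


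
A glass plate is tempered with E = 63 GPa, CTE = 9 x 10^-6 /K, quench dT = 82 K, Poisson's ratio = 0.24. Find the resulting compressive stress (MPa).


Tempering stress: sigma = E * alpha * dT / (1 - nu)
  E (MPa) = 63 * 1000 = 63000
  Numerator = 63000 * (9 x 10^-6) * 82 = 46.494
  Denominator = 1 - 0.24 = 0.76
  sigma = 46.494 / 0.76 = 61.2 MPa

61.2 MPa


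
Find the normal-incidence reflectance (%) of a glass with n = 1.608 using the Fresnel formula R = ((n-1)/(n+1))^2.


Fresnel reflectance at normal incidence:
  R = ((n - 1)/(n + 1))^2
  (n - 1)/(n + 1) = (1.608 - 1)/(1.608 + 1) = 0.233129
  R = 0.233129^2 = 0.0543491
  R(%) = 0.0543491 * 100 = 5.435%

5.435%


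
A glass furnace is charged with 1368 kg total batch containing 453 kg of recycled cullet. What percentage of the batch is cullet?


Cullet ratio = (cullet mass / total batch mass) * 100
  Ratio = 453 / 1368 * 100 = 33.11%

33.11%


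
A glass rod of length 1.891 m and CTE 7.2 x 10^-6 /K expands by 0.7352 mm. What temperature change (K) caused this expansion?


Rearrange dL = alpha * L0 * dT for dT:
  dT = dL / (alpha * L0)
  dL (m) = 0.7352 / 1000 = 0.0007352
  dT = 0.0007352 / ((7.2 x 10^-6) * 1.891) = 54.0 K

54.0 K


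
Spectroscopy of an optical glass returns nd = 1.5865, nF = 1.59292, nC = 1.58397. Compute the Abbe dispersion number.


Abbe number formula: Vd = (nd - 1) / (nF - nC)
  nd - 1 = 1.5865 - 1 = 0.5865
  nF - nC = 1.59292 - 1.58397 = 0.00895
  Vd = 0.5865 / 0.00895 = 65.53

65.53


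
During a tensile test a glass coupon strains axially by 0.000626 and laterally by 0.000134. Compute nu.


Poisson's ratio: nu = lateral strain / axial strain
  nu = 0.000134 / 0.000626 = 0.2141

0.2141


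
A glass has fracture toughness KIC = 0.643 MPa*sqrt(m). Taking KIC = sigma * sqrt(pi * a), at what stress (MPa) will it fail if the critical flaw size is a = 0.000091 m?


Rearrange KIC = sigma * sqrt(pi * a):
  sigma = KIC / sqrt(pi * a)
  sqrt(pi * 0.000091) = 0.016908
  sigma = 0.643 / 0.016908 = 38.03 MPa

38.03 MPa


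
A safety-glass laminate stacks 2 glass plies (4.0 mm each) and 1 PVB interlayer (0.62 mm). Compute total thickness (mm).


Total thickness = glass contribution + PVB contribution
  Glass: 2 * 4.0 = 8.0 mm
  PVB: 1 * 0.62 = 0.62 mm
  Total = 8.0 + 0.62 = 8.62 mm

8.62 mm


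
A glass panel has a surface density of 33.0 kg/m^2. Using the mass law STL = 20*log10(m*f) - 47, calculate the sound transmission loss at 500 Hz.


Mass law: STL = 20 * log10(m * f) - 47
  m * f = 33.0 * 500 = 16500
  log10(16500) = 4.21748
  STL = 20 * 4.21748 - 47 = 84.3496 - 47 = 37.3 dB

37.3 dB


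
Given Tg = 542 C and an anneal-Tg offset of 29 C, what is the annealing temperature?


The annealing temperature is Tg plus the offset:
  T_anneal = 542 + 29 = 571 C

571 C


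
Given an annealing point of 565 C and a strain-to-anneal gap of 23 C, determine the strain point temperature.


Strain point = annealing point - difference:
  T_strain = 565 - 23 = 542 C

542 C


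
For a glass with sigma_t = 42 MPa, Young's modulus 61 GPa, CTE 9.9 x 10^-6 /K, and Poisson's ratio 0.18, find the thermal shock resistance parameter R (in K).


Thermal shock resistance: R = sigma * (1 - nu) / (E * alpha)
  Numerator = 42 * (1 - 0.18) = 34.44
  Denominator = 61 * 1000 * (9.9 x 10^-6) = 0.6039
  R = 34.44 / 0.6039 = 57.0 K

57.0 K


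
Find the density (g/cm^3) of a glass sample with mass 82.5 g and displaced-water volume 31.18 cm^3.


Use the definition of density:
  rho = mass / volume
  rho = 82.5 / 31.18 = 2.646 g/cm^3

2.646 g/cm^3


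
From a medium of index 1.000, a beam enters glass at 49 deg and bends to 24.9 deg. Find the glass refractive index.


Apply Snell's law: n1 * sin(theta1) = n2 * sin(theta2)
  n2 = n1 * sin(theta1) / sin(theta2)
  sin(49) = 0.75471
  sin(24.9) = 0.421036
  n2 = 1.000 * 0.75471 / 0.421036 = 1.7925

1.7925


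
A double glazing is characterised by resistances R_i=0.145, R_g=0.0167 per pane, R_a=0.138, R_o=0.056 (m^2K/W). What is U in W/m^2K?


Total thermal resistance (series):
  R_total = R_in + R_glass + R_air + R_glass + R_out
  R_total = 0.145 + 0.0167 + 0.138 + 0.0167 + 0.056 = 0.3724 m^2K/W
U-value = 1 / R_total = 1 / 0.3724 = 2.685 W/m^2K

2.685 W/m^2K


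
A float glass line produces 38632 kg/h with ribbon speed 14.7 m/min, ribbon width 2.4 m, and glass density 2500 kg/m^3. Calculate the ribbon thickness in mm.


Ribbon cross-section from mass balance:
  Volume rate = throughput / density = 38632 / 2500 = 15.4528 m^3/h
  thickness = volume rate / (speed * 60 * width), i.e.
  thickness = throughput / (60 * speed * width * density) * 1000
  thickness = 38632 / (60 * 14.7 * 2.4 * 2500) * 1000 = 7.3 mm

7.3 mm


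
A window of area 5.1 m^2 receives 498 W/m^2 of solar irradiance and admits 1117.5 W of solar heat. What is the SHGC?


Rearrange Q = Area * SHGC * Irradiance:
  SHGC = Q / (Area * Irradiance)
  SHGC = 1117.5 / (5.1 * 498) = 0.44

0.44


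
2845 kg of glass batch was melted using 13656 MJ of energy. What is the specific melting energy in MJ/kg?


Rearrange E = m * s for s:
  s = E / m
  s = 13656 / 2845 = 4.8 MJ/kg

4.8 MJ/kg


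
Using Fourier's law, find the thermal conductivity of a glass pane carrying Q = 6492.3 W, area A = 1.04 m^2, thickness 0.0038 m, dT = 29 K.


Fourier's law rearranged: k = Q * t / (A * dT)
  Numerator = 6492.3 * 0.0038 = 24.67074
  Denominator = 1.04 * 29 = 30.16
  k = 24.67074 / 30.16 = 0.818 W/mK

0.818 W/mK


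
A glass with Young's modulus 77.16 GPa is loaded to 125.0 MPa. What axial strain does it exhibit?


Rearrange E = sigma / epsilon:
  epsilon = sigma / E
  E (MPa) = 77.16 * 1000 = 77160
  epsilon = 125.0 / 77160 = 0.00162

0.00162


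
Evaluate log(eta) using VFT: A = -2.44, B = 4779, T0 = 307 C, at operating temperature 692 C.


VFT equation: log(eta) = A + B / (T - T0)
  T - T0 = 692 - 307 = 385
  B / (T - T0) = 4779 / 385 = 12.413
  log(eta) = -2.44 + 12.413 = 9.973

9.973


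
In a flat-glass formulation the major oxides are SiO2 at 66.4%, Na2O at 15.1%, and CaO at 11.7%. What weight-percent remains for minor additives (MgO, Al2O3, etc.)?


Sum the three major oxides:
  SiO2 + Na2O + CaO = 66.4 + 15.1 + 11.7 = 93.2%
Subtract from 100%:
  Others = 100 - 93.2 = 6.8%

6.8%


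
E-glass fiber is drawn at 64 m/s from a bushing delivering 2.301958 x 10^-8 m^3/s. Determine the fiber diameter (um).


Cross-sectional area from continuity:
  A = Q / v = 2.301958 x 10^-8 / 64 = 3.596809 x 10^-10 m^2
Diameter from circular cross-section:
  d = sqrt(4A / pi) * 10^6 (m -> um)
  d = sqrt(4 * 3.596809 x 10^-10 / pi) * 10^6 = 21.4 um

21.4 um


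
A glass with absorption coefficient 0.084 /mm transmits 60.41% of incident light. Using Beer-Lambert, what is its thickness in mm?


Rearrange T = exp(-alpha * thickness):
  thickness = -ln(T) / alpha
  T = 60.41/100 = 0.6041
  ln(T) = -0.50402
  -ln(T) = 0.50402
  thickness = 0.50402 / 0.084 = 6.0 mm

6.0 mm


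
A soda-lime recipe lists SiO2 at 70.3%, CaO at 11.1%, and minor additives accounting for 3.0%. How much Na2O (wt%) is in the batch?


Pieces sum to 100%:
  Na2O = 100 - (SiO2 + CaO + others)
  Na2O = 100 - (70.3 + 11.1 + 3.0) = 15.6%

15.6%


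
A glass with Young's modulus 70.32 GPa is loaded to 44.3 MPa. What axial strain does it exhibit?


Rearrange E = sigma / epsilon:
  epsilon = sigma / E
  E (MPa) = 70.32 * 1000 = 70320
  epsilon = 44.3 / 70320 = 0.00063

0.00063


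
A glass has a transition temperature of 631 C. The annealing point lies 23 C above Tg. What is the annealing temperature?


The annealing temperature is Tg plus the offset:
  T_anneal = 631 + 23 = 654 C

654 C


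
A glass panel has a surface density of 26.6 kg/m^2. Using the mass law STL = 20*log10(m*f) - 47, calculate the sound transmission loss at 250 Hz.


Mass law: STL = 20 * log10(m * f) - 47
  m * f = 26.6 * 250 = 6650
  log10(6650) = 3.82282
  STL = 20 * 3.82282 - 47 = 76.4564 - 47 = 29.5 dB

29.5 dB


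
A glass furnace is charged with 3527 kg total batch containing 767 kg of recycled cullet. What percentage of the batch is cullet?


Cullet ratio = (cullet mass / total batch mass) * 100
  Ratio = 767 / 3527 * 100 = 21.75%

21.75%


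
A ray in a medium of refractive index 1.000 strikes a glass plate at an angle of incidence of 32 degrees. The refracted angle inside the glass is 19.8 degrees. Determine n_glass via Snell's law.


Apply Snell's law: n1 * sin(theta1) = n2 * sin(theta2)
  n2 = n1 * sin(theta1) / sin(theta2)
  sin(32) = 0.529919
  sin(19.8) = 0.338738
  n2 = 1.000 * 0.529919 / 0.338738 = 1.5644

1.5644


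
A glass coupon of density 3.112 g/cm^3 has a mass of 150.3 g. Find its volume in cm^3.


Rearrange rho = m / V:
  V = m / rho
  V = 150.3 / 3.112 = 48.297 cm^3

48.297 cm^3


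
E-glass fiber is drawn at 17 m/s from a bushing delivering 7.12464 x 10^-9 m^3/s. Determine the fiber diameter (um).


Cross-sectional area from continuity:
  A = Q / v = 7.12464 x 10^-9 / 17 = 4.190965 x 10^-10 m^2
Diameter from circular cross-section:
  d = sqrt(4A / pi) * 10^6 (m -> um)
  d = sqrt(4 * 4.190965 x 10^-10 / pi) * 10^6 = 23.1 um

23.1 um


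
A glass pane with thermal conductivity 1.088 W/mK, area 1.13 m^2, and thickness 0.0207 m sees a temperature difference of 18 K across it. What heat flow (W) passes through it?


Fourier's law: Q = k * A * dT / t
  Q = 1.088 * 1.13 * 18 / 0.0207
  Q = 22.12992 / 0.0207 = 1069.1 W

1069.1 W


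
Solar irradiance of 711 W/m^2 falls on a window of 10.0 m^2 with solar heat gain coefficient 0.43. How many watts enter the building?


Solar heat gain: Q = Area * SHGC * Irradiance
  Q = 10.0 * 0.43 * 711 = 3057.3 W

3057.3 W


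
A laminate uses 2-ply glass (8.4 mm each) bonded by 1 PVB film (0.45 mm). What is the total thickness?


Total thickness = glass contribution + PVB contribution
  Glass: 2 * 8.4 = 16.8 mm
  PVB: 1 * 0.45 = 0.45 mm
  Total = 16.8 + 0.45 = 17.25 mm

17.25 mm


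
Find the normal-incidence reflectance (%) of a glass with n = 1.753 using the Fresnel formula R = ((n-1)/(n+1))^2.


Fresnel reflectance at normal incidence:
  R = ((n - 1)/(n + 1))^2
  (n - 1)/(n + 1) = (1.753 - 1)/(1.753 + 1) = 0.27352
  R = 0.27352^2 = 0.0748132
  R(%) = 0.0748132 * 100 = 7.481%

7.481%


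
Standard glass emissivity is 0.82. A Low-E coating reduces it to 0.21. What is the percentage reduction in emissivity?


Percentage reduction = (1 - coated/uncoated) * 100
  Ratio = 0.21 / 0.82 = 0.2561
  Reduction = (1 - 0.2561) * 100 = 74.4%

74.4%


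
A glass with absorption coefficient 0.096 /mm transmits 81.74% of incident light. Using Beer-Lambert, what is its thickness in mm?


Rearrange T = exp(-alpha * thickness):
  thickness = -ln(T) / alpha
  T = 81.74/100 = 0.8174
  ln(T) = -0.20163
  -ln(T) = 0.20163
  thickness = 0.20163 / 0.096 = 2.1 mm

2.1 mm


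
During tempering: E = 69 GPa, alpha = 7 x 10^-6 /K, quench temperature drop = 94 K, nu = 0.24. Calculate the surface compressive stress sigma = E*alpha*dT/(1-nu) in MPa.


Tempering stress: sigma = E * alpha * dT / (1 - nu)
  E (MPa) = 69 * 1000 = 69000
  Numerator = 69000 * (7 x 10^-6) * 94 = 45.402
  Denominator = 1 - 0.24 = 0.76
  sigma = 45.402 / 0.76 = 59.7 MPa

59.7 MPa


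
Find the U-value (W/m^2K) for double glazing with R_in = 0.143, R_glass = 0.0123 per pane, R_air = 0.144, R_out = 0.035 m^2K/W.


Total thermal resistance (series):
  R_total = R_in + R_glass + R_air + R_glass + R_out
  R_total = 0.143 + 0.0123 + 0.144 + 0.0123 + 0.035 = 0.3466 m^2K/W
U-value = 1 / R_total = 1 / 0.3466 = 2.885 W/m^2K

2.885 W/m^2K


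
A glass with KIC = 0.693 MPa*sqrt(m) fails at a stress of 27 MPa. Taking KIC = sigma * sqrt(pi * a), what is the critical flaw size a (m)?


Rearrange KIC = sigma * sqrt(pi * a):
  sqrt(pi * a) = KIC / sigma
  sqrt(pi * a) = 0.693 / 27 = 0.025667
  a = (KIC / sigma)^2 / pi
  a = 0.025667^2 / pi = 0.0002097 m

0.0002097 m


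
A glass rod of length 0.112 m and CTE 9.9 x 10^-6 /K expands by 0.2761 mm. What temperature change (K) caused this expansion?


Rearrange dL = alpha * L0 * dT for dT:
  dT = dL / (alpha * L0)
  dL (m) = 0.2761 / 1000 = 0.0002761
  dT = 0.0002761 / ((9.9 x 10^-6) * 0.112) = 249.0 K

249.0 K


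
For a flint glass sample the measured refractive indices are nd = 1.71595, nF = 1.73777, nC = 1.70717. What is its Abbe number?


Abbe number formula: Vd = (nd - 1) / (nF - nC)
  nd - 1 = 1.71595 - 1 = 0.71595
  nF - nC = 1.73777 - 1.70717 = 0.0306
  Vd = 0.71595 / 0.0306 = 23.4

23.4


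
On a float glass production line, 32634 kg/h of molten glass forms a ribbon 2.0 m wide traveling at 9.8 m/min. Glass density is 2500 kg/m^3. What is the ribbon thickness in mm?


Ribbon cross-section from mass balance:
  Volume rate = throughput / density = 32634 / 2500 = 13.0536 m^3/h
  thickness = volume rate / (speed * 60 * width), i.e.
  thickness = throughput / (60 * speed * width * density) * 1000
  thickness = 32634 / (60 * 9.8 * 2.0 * 2500) * 1000 = 11.1 mm

11.1 mm


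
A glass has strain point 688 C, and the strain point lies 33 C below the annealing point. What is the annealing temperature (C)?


T_anneal = T_strain + gap:
  T_anneal = 688 + 33 = 721 C

721 C


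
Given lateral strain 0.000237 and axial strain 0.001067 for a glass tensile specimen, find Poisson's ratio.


Poisson's ratio: nu = lateral strain / axial strain
  nu = 0.000237 / 0.001067 = 0.2221

0.2221


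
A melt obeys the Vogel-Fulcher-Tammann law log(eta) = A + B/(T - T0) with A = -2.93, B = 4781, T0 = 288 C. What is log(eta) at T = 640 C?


VFT equation: log(eta) = A + B / (T - T0)
  T - T0 = 640 - 288 = 352
  B / (T - T0) = 4781 / 352 = 13.582
  log(eta) = -2.93 + 13.582 = 10.652

10.652


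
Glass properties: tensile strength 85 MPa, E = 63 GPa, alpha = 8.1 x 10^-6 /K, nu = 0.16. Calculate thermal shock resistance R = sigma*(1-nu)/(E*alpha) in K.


Thermal shock resistance: R = sigma * (1 - nu) / (E * alpha)
  Numerator = 85 * (1 - 0.16) = 71.4
  Denominator = 63 * 1000 * (8.1 x 10^-6) = 0.5103
  R = 71.4 / 0.5103 = 139.9 K

139.9 K


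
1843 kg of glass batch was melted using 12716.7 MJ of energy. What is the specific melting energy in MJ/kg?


Rearrange E = m * s for s:
  s = E / m
  s = 12716.7 / 1843 = 6.9 MJ/kg

6.9 MJ/kg


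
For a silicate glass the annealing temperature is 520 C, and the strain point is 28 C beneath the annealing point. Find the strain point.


Strain point = annealing point - difference:
  T_strain = 520 - 28 = 492 C

492 C


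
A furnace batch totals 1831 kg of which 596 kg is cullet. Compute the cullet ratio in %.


Cullet ratio = (cullet mass / total batch mass) * 100
  Ratio = 596 / 1831 * 100 = 32.55%

32.55%


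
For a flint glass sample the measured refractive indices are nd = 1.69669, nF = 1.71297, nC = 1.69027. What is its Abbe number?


Abbe number formula: Vd = (nd - 1) / (nF - nC)
  nd - 1 = 1.69669 - 1 = 0.69669
  nF - nC = 1.71297 - 1.69027 = 0.0227
  Vd = 0.69669 / 0.0227 = 30.69

30.69


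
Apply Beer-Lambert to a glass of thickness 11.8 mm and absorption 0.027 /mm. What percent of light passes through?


Beer-Lambert law: T = exp(-alpha * thickness)
  exponent = -0.027 * 11.8 = -0.3186
  T = exp(-0.3186) = 0.7272
  Percentage = 0.7272 * 100 = 72.72%

72.72%


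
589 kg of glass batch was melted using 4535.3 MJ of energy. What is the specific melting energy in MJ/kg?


Rearrange E = m * s for s:
  s = E / m
  s = 4535.3 / 589 = 7.7 MJ/kg

7.7 MJ/kg


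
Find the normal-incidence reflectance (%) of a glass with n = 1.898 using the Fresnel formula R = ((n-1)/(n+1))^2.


Fresnel reflectance at normal incidence:
  R = ((n - 1)/(n + 1))^2
  (n - 1)/(n + 1) = (1.898 - 1)/(1.898 + 1) = 0.309869
  R = 0.309869^2 = 0.0960188
  R(%) = 0.0960188 * 100 = 9.602%

9.602%


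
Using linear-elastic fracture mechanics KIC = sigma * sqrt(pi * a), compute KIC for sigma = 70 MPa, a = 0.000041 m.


Fracture toughness: KIC = sigma * sqrt(pi * a)
  pi * a = pi * 0.000041 = 0.000128805
  sqrt(pi * a) = 0.011349
  KIC = 70 * 0.011349 = 0.794 MPa*sqrt(m)

0.794 MPa*sqrt(m)


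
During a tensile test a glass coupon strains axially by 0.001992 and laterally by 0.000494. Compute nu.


Poisson's ratio: nu = lateral strain / axial strain
  nu = 0.000494 / 0.001992 = 0.248

0.248


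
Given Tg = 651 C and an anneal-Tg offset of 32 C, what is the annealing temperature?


The annealing temperature is Tg plus the offset:
  T_anneal = 651 + 32 = 683 C

683 C


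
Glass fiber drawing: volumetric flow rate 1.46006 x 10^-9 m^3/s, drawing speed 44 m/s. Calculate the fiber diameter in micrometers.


Cross-sectional area from continuity:
  A = Q / v = 1.46006 x 10^-9 / 44 = 3.318318 x 10^-11 m^2
Diameter from circular cross-section:
  d = sqrt(4A / pi) * 10^6 (m -> um)
  d = sqrt(4 * 3.318318 x 10^-11 / pi) * 10^6 = 6.5 um

6.5 um


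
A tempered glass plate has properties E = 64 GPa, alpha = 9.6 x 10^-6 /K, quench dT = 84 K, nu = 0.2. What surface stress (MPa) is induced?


Tempering stress: sigma = E * alpha * dT / (1 - nu)
  E (MPa) = 64 * 1000 = 64000
  Numerator = 64000 * (9.6 x 10^-6) * 84 = 51.6096
  Denominator = 1 - 0.2 = 0.8
  sigma = 51.6096 / 0.8 = 64.5 MPa

64.5 MPa


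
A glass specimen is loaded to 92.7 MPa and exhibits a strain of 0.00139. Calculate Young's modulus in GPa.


Young's modulus: E = stress / strain
  E = 92.7 MPa / 0.00139 = 66690.65 MPa
Convert to GPa: 66690.65 / 1000 = 66.69 GPa

66.69 GPa


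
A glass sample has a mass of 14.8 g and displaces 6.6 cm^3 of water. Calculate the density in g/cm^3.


Use the definition of density:
  rho = mass / volume
  rho = 14.8 / 6.6 = 2.242 g/cm^3

2.242 g/cm^3


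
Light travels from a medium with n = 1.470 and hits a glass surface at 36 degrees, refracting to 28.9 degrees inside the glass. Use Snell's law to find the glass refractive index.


Apply Snell's law: n1 * sin(theta1) = n2 * sin(theta2)
  n2 = n1 * sin(theta1) / sin(theta2)
  sin(36) = 0.587785
  sin(28.9) = 0.483282
  n2 = 1.470 * 0.587785 / 0.483282 = 1.7879

1.7879


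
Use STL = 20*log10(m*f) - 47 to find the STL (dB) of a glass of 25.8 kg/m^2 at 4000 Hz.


Mass law: STL = 20 * log10(m * f) - 47
  m * f = 25.8 * 4000 = 103200
  log10(103200) = 5.01368
  STL = 20 * 5.01368 - 47 = 100.2736 - 47 = 53.3 dB

53.3 dB


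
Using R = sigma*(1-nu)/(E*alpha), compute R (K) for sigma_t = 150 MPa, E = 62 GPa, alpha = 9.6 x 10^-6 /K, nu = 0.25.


Thermal shock resistance: R = sigma * (1 - nu) / (E * alpha)
  Numerator = 150 * (1 - 0.25) = 112.5
  Denominator = 62 * 1000 * (9.6 x 10^-6) = 0.5952
  R = 112.5 / 0.5952 = 189.0 K

189.0 K


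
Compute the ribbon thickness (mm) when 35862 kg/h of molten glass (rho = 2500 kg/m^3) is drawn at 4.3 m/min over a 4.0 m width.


Ribbon cross-section from mass balance:
  Volume rate = throughput / density = 35862 / 2500 = 14.3448 m^3/h
  thickness = volume rate / (speed * 60 * width), i.e.
  thickness = throughput / (60 * speed * width * density) * 1000
  thickness = 35862 / (60 * 4.3 * 4.0 * 2500) * 1000 = 13.9 mm

13.9 mm


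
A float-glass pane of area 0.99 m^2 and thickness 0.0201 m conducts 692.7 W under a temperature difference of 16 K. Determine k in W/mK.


Fourier's law rearranged: k = Q * t / (A * dT)
  Numerator = 692.7 * 0.0201 = 13.92327
  Denominator = 0.99 * 16 = 15.84
  k = 13.92327 / 15.84 = 0.879 W/mK

0.879 W/mK


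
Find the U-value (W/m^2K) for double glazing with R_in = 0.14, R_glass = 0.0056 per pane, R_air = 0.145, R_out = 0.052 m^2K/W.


Total thermal resistance (series):
  R_total = R_in + R_glass + R_air + R_glass + R_out
  R_total = 0.14 + 0.0056 + 0.145 + 0.0056 + 0.052 = 0.3482 m^2K/W
U-value = 1 / R_total = 1 / 0.3482 = 2.872 W/m^2K

2.872 W/m^2K


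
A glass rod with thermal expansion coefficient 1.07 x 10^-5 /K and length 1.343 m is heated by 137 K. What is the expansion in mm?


Thermal expansion formula: dL = alpha * L0 * dT
  dL = (1.07 x 10^-5) * 1.343 * 137 = 0.0019687 m
Convert to mm: 0.0019687 * 1000 = 1.9687 mm

1.9687 mm


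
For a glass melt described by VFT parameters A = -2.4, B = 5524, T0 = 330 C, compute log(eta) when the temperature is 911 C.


VFT equation: log(eta) = A + B / (T - T0)
  T - T0 = 911 - 330 = 581
  B / (T - T0) = 5524 / 581 = 9.508
  log(eta) = -2.4 + 9.508 = 7.108

7.108


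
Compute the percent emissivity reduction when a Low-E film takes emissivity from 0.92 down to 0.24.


Percentage reduction = (1 - coated/uncoated) * 100
  Ratio = 0.24 / 0.92 = 0.2609
  Reduction = (1 - 0.2609) * 100 = 73.9%

73.9%


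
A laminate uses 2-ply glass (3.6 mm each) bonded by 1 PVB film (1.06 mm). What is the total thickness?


Total thickness = glass contribution + PVB contribution
  Glass: 2 * 3.6 = 7.2 mm
  PVB: 1 * 1.06 = 1.06 mm
  Total = 7.2 + 1.06 = 8.26 mm

8.26 mm


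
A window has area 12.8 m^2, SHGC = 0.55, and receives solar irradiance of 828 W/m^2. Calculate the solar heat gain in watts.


Solar heat gain: Q = Area * SHGC * Irradiance
  Q = 12.8 * 0.55 * 828 = 5829.1 W

5829.1 W


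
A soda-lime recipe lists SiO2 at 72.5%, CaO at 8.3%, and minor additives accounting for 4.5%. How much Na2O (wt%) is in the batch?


Pieces sum to 100%:
  Na2O = 100 - (SiO2 + CaO + others)
  Na2O = 100 - (72.5 + 8.3 + 4.5) = 14.7%

14.7%


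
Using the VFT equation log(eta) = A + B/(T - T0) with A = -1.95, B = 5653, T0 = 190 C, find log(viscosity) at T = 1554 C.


VFT equation: log(eta) = A + B / (T - T0)
  T - T0 = 1554 - 190 = 1364
  B / (T - T0) = 5653 / 1364 = 4.144
  log(eta) = -1.95 + 4.144 = 2.194

2.194


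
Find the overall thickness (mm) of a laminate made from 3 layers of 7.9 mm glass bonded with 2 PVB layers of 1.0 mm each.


Total thickness = glass contribution + PVB contribution
  Glass: 3 * 7.9 = 23.7 mm
  PVB: 2 * 1.0 = 2.0 mm
  Total = 23.7 + 2.0 = 25.7 mm

25.7 mm


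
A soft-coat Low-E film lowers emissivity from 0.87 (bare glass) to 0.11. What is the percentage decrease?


Percentage reduction = (1 - coated/uncoated) * 100
  Ratio = 0.11 / 0.87 = 0.1264
  Reduction = (1 - 0.1264) * 100 = 87.4%

87.4%


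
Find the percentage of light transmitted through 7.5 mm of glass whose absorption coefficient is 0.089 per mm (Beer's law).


Beer-Lambert law: T = exp(-alpha * thickness)
  exponent = -0.089 * 7.5 = -0.6675
  T = exp(-0.6675) = 0.513
  Percentage = 0.513 * 100 = 51.3%

51.3%


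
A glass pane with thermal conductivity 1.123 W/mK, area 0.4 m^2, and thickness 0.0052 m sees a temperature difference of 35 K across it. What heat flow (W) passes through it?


Fourier's law: Q = k * A * dT / t
  Q = 1.123 * 0.4 * 35 / 0.0052
  Q = 15.722 / 0.0052 = 3023.5 W

3023.5 W


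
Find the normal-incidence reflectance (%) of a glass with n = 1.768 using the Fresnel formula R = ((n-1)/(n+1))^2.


Fresnel reflectance at normal incidence:
  R = ((n - 1)/(n + 1))^2
  (n - 1)/(n + 1) = (1.768 - 1)/(1.768 + 1) = 0.277457
  R = 0.277457^2 = 0.0769824
  R(%) = 0.0769824 * 100 = 7.698%

7.698%


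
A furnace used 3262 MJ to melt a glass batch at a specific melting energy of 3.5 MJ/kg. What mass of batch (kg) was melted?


Rearrange E = m * s for m:
  m = E / s
  m = 3262 / 3.5 = 932.0 kg

932.0 kg


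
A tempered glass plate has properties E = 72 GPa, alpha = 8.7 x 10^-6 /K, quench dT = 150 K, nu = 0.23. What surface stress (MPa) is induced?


Tempering stress: sigma = E * alpha * dT / (1 - nu)
  E (MPa) = 72 * 1000 = 72000
  Numerator = 72000 * (8.7 x 10^-6) * 150 = 93.96
  Denominator = 1 - 0.23 = 0.77
  sigma = 93.96 / 0.77 = 122.0 MPa

122.0 MPa


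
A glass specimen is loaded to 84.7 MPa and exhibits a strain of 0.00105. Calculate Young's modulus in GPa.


Young's modulus: E = stress / strain
  E = 84.7 MPa / 0.00105 = 80666.67 MPa
Convert to GPa: 80666.67 / 1000 = 80.67 GPa

80.67 GPa


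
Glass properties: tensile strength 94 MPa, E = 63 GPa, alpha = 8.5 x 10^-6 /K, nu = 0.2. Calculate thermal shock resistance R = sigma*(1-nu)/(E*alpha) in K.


Thermal shock resistance: R = sigma * (1 - nu) / (E * alpha)
  Numerator = 94 * (1 - 0.2) = 75.2
  Denominator = 63 * 1000 * (8.5 x 10^-6) = 0.5355
  R = 75.2 / 0.5355 = 140.4 K

140.4 K


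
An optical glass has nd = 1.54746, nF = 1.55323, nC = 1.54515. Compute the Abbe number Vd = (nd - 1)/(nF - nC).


Abbe number formula: Vd = (nd - 1) / (nF - nC)
  nd - 1 = 1.54746 - 1 = 0.54746
  nF - nC = 1.55323 - 1.54515 = 0.00808
  Vd = 0.54746 / 0.00808 = 67.75

67.75


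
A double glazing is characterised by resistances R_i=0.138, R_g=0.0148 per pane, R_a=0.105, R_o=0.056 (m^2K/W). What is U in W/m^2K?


Total thermal resistance (series):
  R_total = R_in + R_glass + R_air + R_glass + R_out
  R_total = 0.138 + 0.0148 + 0.105 + 0.0148 + 0.056 = 0.3286 m^2K/W
U-value = 1 / R_total = 1 / 0.3286 = 3.043 W/m^2K

3.043 W/m^2K


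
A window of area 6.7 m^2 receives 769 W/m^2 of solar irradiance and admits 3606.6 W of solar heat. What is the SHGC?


Rearrange Q = Area * SHGC * Irradiance:
  SHGC = Q / (Area * Irradiance)
  SHGC = 3606.6 / (6.7 * 769) = 0.7

0.7


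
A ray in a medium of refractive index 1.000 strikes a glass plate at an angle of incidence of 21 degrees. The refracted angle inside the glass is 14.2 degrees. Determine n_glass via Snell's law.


Apply Snell's law: n1 * sin(theta1) = n2 * sin(theta2)
  n2 = n1 * sin(theta1) / sin(theta2)
  sin(21) = 0.358368
  sin(14.2) = 0.245307
  n2 = 1.000 * 0.358368 / 0.245307 = 1.4609

1.4609


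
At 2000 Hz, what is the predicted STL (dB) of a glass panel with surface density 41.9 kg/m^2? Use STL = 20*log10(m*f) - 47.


Mass law: STL = 20 * log10(m * f) - 47
  m * f = 41.9 * 2000 = 83800
  log10(83800) = 4.92324
  STL = 20 * 4.92324 - 47 = 98.4648 - 47 = 51.5 dB

51.5 dB


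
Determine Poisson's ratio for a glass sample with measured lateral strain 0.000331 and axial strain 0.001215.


Poisson's ratio: nu = lateral strain / axial strain
  nu = 0.000331 / 0.001215 = 0.2724

0.2724


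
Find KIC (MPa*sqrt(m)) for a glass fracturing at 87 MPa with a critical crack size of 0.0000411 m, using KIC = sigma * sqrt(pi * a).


Fracture toughness: KIC = sigma * sqrt(pi * a)
  pi * a = pi * 0.0000411 = 0.000129119
  sqrt(pi * a) = 0.011363
  KIC = 87 * 0.011363 = 0.989 MPa*sqrt(m)

0.989 MPa*sqrt(m)


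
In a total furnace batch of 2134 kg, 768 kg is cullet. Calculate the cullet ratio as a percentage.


Cullet ratio = (cullet mass / total batch mass) * 100
  Ratio = 768 / 2134 * 100 = 35.99%

35.99%


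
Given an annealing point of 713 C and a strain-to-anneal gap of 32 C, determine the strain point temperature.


Strain point = annealing point - difference:
  T_strain = 713 - 32 = 681 C

681 C


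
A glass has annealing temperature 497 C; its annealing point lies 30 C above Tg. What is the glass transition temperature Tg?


Rearrange T_anneal = Tg + offset for Tg:
  Tg = T_anneal - offset = 497 - 30 = 467 C

467 C


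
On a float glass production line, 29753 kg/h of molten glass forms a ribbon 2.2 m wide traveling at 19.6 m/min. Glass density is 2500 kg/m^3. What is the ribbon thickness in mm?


Ribbon cross-section from mass balance:
  Volume rate = throughput / density = 29753 / 2500 = 11.9012 m^3/h
  thickness = volume rate / (speed * 60 * width), i.e.
  thickness = throughput / (60 * speed * width * density) * 1000
  thickness = 29753 / (60 * 19.6 * 2.2 * 2500) * 1000 = 4.6 mm

4.6 mm


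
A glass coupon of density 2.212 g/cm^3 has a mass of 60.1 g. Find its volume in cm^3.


Rearrange rho = m / V:
  V = m / rho
  V = 60.1 / 2.212 = 27.17 cm^3

27.17 cm^3


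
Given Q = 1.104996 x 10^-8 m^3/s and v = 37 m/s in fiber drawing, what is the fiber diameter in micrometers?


Cross-sectional area from continuity:
  A = Q / v = 1.104996 x 10^-8 / 37 = 2.986476 x 10^-10 m^2
Diameter from circular cross-section:
  d = sqrt(4A / pi) * 10^6 (m -> um)
  d = sqrt(4 * 2.986476 x 10^-10 / pi) * 10^6 = 19.5 um

19.5 um


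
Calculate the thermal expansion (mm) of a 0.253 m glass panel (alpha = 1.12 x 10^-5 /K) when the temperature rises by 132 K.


Thermal expansion formula: dL = alpha * L0 * dT
  dL = (1.12 x 10^-5) * 0.253 * 132 = 0.00037404 m
Convert to mm: 0.00037404 * 1000 = 0.374 mm

0.374 mm


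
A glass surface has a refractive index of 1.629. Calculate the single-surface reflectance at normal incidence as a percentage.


Fresnel reflectance at normal incidence:
  R = ((n - 1)/(n + 1))^2
  (n - 1)/(n + 1) = (1.629 - 1)/(1.629 + 1) = 0.239254
  R = 0.239254^2 = 0.0572425
  R(%) = 0.0572425 * 100 = 5.724%

5.724%


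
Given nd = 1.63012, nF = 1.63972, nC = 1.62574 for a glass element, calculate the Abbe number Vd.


Abbe number formula: Vd = (nd - 1) / (nF - nC)
  nd - 1 = 1.63012 - 1 = 0.63012
  nF - nC = 1.63972 - 1.62574 = 0.01398
  Vd = 0.63012 / 0.01398 = 45.07

45.07


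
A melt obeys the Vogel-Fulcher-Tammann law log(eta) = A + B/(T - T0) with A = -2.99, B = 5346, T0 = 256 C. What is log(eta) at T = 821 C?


VFT equation: log(eta) = A + B / (T - T0)
  T - T0 = 821 - 256 = 565
  B / (T - T0) = 5346 / 565 = 9.462
  log(eta) = -2.99 + 9.462 = 6.472

6.472


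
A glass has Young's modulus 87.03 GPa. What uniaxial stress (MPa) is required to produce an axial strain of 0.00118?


Rearrange E = sigma / epsilon:
  sigma = E * epsilon
  E (MPa) = 87.03 * 1000 = 87030
  sigma = 87030 * 0.00118 = 102.7 MPa

102.7 MPa


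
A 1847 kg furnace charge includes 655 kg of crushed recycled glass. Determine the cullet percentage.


Cullet ratio = (cullet mass / total batch mass) * 100
  Ratio = 655 / 1847 * 100 = 35.46%

35.46%


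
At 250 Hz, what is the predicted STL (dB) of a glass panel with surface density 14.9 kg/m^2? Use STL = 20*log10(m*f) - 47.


Mass law: STL = 20 * log10(m * f) - 47
  m * f = 14.9 * 250 = 3725
  log10(3725) = 3.57113
  STL = 20 * 3.57113 - 47 = 71.4226 - 47 = 24.4 dB

24.4 dB


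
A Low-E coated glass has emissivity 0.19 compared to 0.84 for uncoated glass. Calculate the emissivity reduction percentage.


Percentage reduction = (1 - coated/uncoated) * 100
  Ratio = 0.19 / 0.84 = 0.2262
  Reduction = (1 - 0.2262) * 100 = 77.4%

77.4%


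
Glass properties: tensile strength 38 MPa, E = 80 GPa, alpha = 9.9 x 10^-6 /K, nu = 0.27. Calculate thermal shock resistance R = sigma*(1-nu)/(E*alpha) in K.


Thermal shock resistance: R = sigma * (1 - nu) / (E * alpha)
  Numerator = 38 * (1 - 0.27) = 27.74
  Denominator = 80 * 1000 * (9.9 x 10^-6) = 0.792
  R = 27.74 / 0.792 = 35.0 K

35.0 K


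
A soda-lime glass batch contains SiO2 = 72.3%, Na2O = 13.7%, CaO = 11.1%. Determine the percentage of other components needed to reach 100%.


Sum the three major oxides:
  SiO2 + Na2O + CaO = 72.3 + 13.7 + 11.1 = 97.1%
Subtract from 100%:
  Others = 100 - 97.1 = 2.9%

2.9%


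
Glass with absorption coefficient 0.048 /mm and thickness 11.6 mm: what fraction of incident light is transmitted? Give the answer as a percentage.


Beer-Lambert law: T = exp(-alpha * thickness)
  exponent = -0.048 * 11.6 = -0.5568
  T = exp(-0.5568) = 0.573
  Percentage = 0.573 * 100 = 57.3%

57.3%


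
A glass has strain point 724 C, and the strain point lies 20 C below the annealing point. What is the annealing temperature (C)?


T_anneal = T_strain + gap:
  T_anneal = 724 + 20 = 744 C

744 C


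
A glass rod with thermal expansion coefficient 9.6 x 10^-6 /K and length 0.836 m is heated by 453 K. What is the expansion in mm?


Thermal expansion formula: dL = alpha * L0 * dT
  dL = (9.6 x 10^-6) * 0.836 * 453 = 0.0036356 m
Convert to mm: 0.0036356 * 1000 = 3.6356 mm

3.6356 mm


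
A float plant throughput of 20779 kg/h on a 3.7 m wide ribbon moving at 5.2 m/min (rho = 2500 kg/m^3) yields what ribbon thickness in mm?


Ribbon cross-section from mass balance:
  Volume rate = throughput / density = 20779 / 2500 = 8.3116 m^3/h
  thickness = volume rate / (speed * 60 * width), i.e.
  thickness = throughput / (60 * speed * width * density) * 1000
  thickness = 20779 / (60 * 5.2 * 3.7 * 2500) * 1000 = 7.2 mm

7.2 mm


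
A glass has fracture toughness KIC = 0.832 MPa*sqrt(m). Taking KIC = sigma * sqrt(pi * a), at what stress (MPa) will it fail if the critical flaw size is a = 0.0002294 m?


Rearrange KIC = sigma * sqrt(pi * a):
  sigma = KIC / sqrt(pi * a)
  sqrt(pi * 0.0002294) = 0.026846
  sigma = 0.832 / 0.026846 = 30.99 MPa

30.99 MPa


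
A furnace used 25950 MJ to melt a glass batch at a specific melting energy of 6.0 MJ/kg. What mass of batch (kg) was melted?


Rearrange E = m * s for m:
  m = E / s
  m = 25950 / 6.0 = 4325.0 kg

4325.0 kg


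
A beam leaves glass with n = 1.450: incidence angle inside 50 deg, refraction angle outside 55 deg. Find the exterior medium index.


Apply Snell's law: n1 * sin(theta1) = n2 * sin(theta2)
  n2 = n1 * sin(theta1) / sin(theta2)
  sin(50) = 0.766044
  sin(55) = 0.819152
  n2 = 1.450 * 0.766044 / 0.819152 = 1.356

1.356


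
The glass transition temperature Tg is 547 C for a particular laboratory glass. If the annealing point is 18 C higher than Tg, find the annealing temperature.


The annealing temperature is Tg plus the offset:
  T_anneal = 547 + 18 = 565 C

565 C


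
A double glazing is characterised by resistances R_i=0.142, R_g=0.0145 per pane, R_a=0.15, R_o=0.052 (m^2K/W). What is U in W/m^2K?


Total thermal resistance (series):
  R_total = R_in + R_glass + R_air + R_glass + R_out
  R_total = 0.142 + 0.0145 + 0.15 + 0.0145 + 0.052 = 0.373 m^2K/W
U-value = 1 / R_total = 1 / 0.373 = 2.681 W/m^2K

2.681 W/m^2K


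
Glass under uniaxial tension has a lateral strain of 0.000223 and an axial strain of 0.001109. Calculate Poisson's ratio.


Poisson's ratio: nu = lateral strain / axial strain
  nu = 0.000223 / 0.001109 = 0.2011

0.2011


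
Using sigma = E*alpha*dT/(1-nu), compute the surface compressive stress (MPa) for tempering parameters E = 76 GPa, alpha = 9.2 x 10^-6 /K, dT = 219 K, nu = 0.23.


Tempering stress: sigma = E * alpha * dT / (1 - nu)
  E (MPa) = 76 * 1000 = 76000
  Numerator = 76000 * (9.2 x 10^-6) * 219 = 153.1248
  Denominator = 1 - 0.23 = 0.77
  sigma = 153.1248 / 0.77 = 198.9 MPa

198.9 MPa


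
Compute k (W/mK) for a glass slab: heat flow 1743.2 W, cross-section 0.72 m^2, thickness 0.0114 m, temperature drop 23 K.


Fourier's law rearranged: k = Q * t / (A * dT)
  Numerator = 1743.2 * 0.0114 = 19.87248
  Denominator = 0.72 * 23 = 16.56
  k = 19.87248 / 16.56 = 1.2 W/mK

1.2 W/mK


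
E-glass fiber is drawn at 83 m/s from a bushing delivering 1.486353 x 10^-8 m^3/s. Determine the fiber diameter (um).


Cross-sectional area from continuity:
  A = Q / v = 1.486353 x 10^-8 / 83 = 1.790787 x 10^-10 m^2
Diameter from circular cross-section:
  d = sqrt(4A / pi) * 10^6 (m -> um)
  d = sqrt(4 * 1.790787 x 10^-10 / pi) * 10^6 = 15.1 um

15.1 um


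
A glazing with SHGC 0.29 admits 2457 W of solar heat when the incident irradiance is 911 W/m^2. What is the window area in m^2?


Rearrange Q = Area * SHGC * Irradiance:
  Area = Q / (SHGC * Irradiance)
  Area = 2457 / (0.29 * 911) = 9.3 m^2

9.3 m^2


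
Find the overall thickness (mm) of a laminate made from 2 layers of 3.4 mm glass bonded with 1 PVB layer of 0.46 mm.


Total thickness = glass contribution + PVB contribution
  Glass: 2 * 3.4 = 6.8 mm
  PVB: 1 * 0.46 = 0.46 mm
  Total = 6.8 + 0.46 = 7.26 mm

7.26 mm


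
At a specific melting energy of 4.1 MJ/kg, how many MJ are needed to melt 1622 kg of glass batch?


Total energy = mass * specific energy
  E = 1622 * 4.1 = 6650.2 MJ

6650.2 MJ


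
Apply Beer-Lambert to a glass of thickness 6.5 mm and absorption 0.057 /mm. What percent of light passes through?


Beer-Lambert law: T = exp(-alpha * thickness)
  exponent = -0.057 * 6.5 = -0.3705
  T = exp(-0.3705) = 0.6904
  Percentage = 0.6904 * 100 = 69.04%

69.04%


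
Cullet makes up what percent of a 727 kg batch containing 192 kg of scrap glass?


Cullet ratio = (cullet mass / total batch mass) * 100
  Ratio = 192 / 727 * 100 = 26.41%

26.41%


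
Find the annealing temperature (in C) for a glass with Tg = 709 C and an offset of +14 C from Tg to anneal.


The annealing temperature is Tg plus the offset:
  T_anneal = 709 + 14 = 723 C

723 C


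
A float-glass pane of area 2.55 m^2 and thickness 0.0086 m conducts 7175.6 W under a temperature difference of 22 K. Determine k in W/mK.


Fourier's law rearranged: k = Q * t / (A * dT)
  Numerator = 7175.6 * 0.0086 = 61.71016
  Denominator = 2.55 * 22 = 56.1
  k = 61.71016 / 56.1 = 1.1 W/mK

1.1 W/mK


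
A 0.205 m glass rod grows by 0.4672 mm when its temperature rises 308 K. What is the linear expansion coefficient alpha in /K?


Rearrange dL = alpha * L0 * dT for alpha:
  alpha = dL / (L0 * dT)
  alpha = (0.4672 / 1000) / (0.205 * 308) = 0.000007399 /K = 7.399 x 10^-6 /K

7.399 x 10^-6 /K


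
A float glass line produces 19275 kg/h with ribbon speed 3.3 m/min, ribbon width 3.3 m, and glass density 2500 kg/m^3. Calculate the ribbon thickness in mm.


Ribbon cross-section from mass balance:
  Volume rate = throughput / density = 19275 / 2500 = 7.71 m^3/h
  thickness = volume rate / (speed * 60 * width), i.e.
  thickness = throughput / (60 * speed * width * density) * 1000
  thickness = 19275 / (60 * 3.3 * 3.3 * 2500) * 1000 = 11.8 mm

11.8 mm


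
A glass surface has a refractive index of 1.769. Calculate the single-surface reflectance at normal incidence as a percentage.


Fresnel reflectance at normal incidence:
  R = ((n - 1)/(n + 1))^2
  (n - 1)/(n + 1) = (1.769 - 1)/(1.769 + 1) = 0.277718
  R = 0.277718^2 = 0.0771273
  R(%) = 0.0771273 * 100 = 7.713%

7.713%


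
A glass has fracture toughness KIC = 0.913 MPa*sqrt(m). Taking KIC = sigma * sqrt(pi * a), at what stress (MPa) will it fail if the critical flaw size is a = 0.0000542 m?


Rearrange KIC = sigma * sqrt(pi * a):
  sigma = KIC / sqrt(pi * a)
  sqrt(pi * 0.0000542) = 0.013049
  sigma = 0.913 / 0.013049 = 69.97 MPa

69.97 MPa


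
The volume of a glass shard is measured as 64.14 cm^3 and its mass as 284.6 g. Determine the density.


Use the definition of density:
  rho = mass / volume
  rho = 284.6 / 64.14 = 4.437 g/cm^3

4.437 g/cm^3


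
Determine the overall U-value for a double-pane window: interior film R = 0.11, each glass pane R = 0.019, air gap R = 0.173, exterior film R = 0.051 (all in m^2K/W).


Total thermal resistance (series):
  R_total = R_in + R_glass + R_air + R_glass + R_out
  R_total = 0.11 + 0.019 + 0.173 + 0.019 + 0.051 = 0.372 m^2K/W
U-value = 1 / R_total = 1 / 0.372 = 2.688 W/m^2K

2.688 W/m^2K


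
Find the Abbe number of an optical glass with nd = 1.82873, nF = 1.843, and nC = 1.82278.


Abbe number formula: Vd = (nd - 1) / (nF - nC)
  nd - 1 = 1.82873 - 1 = 0.82873
  nF - nC = 1.843 - 1.82278 = 0.02022
  Vd = 0.82873 / 0.02022 = 40.99

40.99


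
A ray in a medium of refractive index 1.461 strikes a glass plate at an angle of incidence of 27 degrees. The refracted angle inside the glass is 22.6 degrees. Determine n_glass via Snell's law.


Apply Snell's law: n1 * sin(theta1) = n2 * sin(theta2)
  n2 = n1 * sin(theta1) / sin(theta2)
  sin(27) = 0.45399
  sin(22.6) = 0.384295
  n2 = 1.461 * 0.45399 / 0.384295 = 1.726

1.726


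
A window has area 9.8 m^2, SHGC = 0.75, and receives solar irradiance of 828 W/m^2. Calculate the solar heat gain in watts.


Solar heat gain: Q = Area * SHGC * Irradiance
  Q = 9.8 * 0.75 * 828 = 6085.8 W

6085.8 W
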